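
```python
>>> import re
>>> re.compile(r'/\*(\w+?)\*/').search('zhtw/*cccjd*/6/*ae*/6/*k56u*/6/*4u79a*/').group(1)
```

The match spans [4:13] → '/*cccjd*/'.
Captured: group 1 = 'cccjd'.

'cccjd'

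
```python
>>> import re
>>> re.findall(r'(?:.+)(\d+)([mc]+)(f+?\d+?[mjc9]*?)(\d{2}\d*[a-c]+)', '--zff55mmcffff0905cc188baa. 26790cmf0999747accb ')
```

[('0', 'cm', 'f0', '999747accb')]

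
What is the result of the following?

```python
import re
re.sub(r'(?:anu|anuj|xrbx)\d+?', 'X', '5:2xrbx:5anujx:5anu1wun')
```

Matches: at [16:20] → 'anu1'.
Each match is replaced by 'X'.

'5:2xrbx:5anujx:5Xwun'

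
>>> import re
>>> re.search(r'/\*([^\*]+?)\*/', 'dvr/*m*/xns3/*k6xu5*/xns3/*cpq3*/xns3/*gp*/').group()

`search` walks the string left to right and returns the first match it finds.
The match spans [3:8] → '/*m*/'.
Captured: group 1 = 'm'.

'/*m*/'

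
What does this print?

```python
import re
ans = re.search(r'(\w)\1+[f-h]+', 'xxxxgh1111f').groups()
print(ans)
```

('x',)

The match spans [0:6] → 'xxxxgh'.
Captured: group 1 = 'x'.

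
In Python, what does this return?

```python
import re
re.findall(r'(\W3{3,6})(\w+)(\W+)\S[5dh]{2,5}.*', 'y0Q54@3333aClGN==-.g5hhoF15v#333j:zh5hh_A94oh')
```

[('@3333', 'aClGN', '==-.')]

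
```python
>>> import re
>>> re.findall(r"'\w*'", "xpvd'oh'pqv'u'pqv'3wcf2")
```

Scanning left to right: at [4:8] → "'oh'"; at [11:14] → "'u'".
With no groups in the pattern, `findall` gives back each whole match — 2 here.

["'oh'", "'u'"]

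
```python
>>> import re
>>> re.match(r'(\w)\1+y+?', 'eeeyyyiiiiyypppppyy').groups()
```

`\1` has to match the exact text group 1 already captured.
`match` is anchored at position 0; if the pattern doesn't fit there, it returns None.
The match spans [0:4] → 'eeey'.
Captured: group 1 = 'e'.

('e',)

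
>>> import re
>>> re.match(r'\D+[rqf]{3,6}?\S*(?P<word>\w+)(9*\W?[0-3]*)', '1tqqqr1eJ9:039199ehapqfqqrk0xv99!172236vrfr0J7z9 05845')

None

Pattern: one or more of a non-digit, then 3 to 6 of one of [rqf] (lazy), then zero or more of a non-whitespace character; then one or more of a word character (captured as 'word'); then zero or more of a literal '9', then optionally a non-word character, then zero or more of a character in [0-3] (captured).
`re.match` only tries the pattern at the start of the string.
Here position 0 doesn't satisfy it, so the call returns None.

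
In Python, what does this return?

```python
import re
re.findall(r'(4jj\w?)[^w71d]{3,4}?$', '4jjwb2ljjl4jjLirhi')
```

Because there's exactly one group, `findall` drops the full match and keeps group 1 from the one hit.

['4jjL']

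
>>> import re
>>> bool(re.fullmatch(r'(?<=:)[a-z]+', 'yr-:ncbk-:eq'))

The `(?=…)`/`(?<=…)` assertion just peeks at neighbouring text; it doesn't advance the match position.
`re.fullmatch` requires the pattern to consume the entire string.
Here there's no way to consume every character, so the call returns None, and `bool(None)` is False.

False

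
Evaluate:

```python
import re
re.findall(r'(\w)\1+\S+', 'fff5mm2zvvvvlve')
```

['f']

A backreference is literal: `\1` must see the identical characters the first group matched.
Matches: at [0:15] match 'fff5mm2zvvvvlve', group 1 = 'f'.
With a single group, `findall` returns only what that group captured — 1 item.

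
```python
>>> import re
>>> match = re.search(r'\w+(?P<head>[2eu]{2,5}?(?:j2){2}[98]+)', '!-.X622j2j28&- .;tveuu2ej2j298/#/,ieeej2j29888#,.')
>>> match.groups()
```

('22j2j28',)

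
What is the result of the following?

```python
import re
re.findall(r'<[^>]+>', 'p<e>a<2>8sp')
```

Matches: at [1:4] → '<e>'; at [5:8] → '<2>'.
With no groups in the pattern, `findall` gives back each whole match — 2 here.

['<e>', '<2>']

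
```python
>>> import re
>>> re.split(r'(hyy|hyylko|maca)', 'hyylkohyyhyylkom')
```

['', 'hyy', 'lko', 'hyy', '', 'hyy', 'lkom']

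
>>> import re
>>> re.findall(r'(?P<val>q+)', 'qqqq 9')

['qqqq']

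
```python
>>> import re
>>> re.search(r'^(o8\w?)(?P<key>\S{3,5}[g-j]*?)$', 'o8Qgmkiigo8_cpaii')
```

None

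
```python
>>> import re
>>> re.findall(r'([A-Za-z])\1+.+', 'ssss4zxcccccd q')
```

['s']

A backreference is literal: `\1` must see the identical characters the first group matched.
Matches: at [0:15] match 'ssss4zxcccccd q', group 1 = 's'.
`findall` collects group 1 from the one match (1 total).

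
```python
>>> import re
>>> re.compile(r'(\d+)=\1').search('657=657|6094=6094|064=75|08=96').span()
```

The backreference `\1` re-matches whatever the first group consumed, character for character.
The match spans [0:7] → '657=657'.

(0, 7)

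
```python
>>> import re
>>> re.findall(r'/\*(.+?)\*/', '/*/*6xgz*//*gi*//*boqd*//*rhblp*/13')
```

['/*6xgz', 'gi', 'boqd', 'rhblp']

A `+?`/`*?`/`{m,n}?` starts at its minimum and grows only as far as needed for what follows to match.
Because there's exactly one group, `findall` drops the full match and keeps group 1 from each hit.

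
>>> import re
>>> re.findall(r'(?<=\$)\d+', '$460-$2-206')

['460', '2']

The lookaround is zero-width — it requires the adjacent text to match without consuming it, so the asserted text isn't part of the match.
Walking the string: at [1:4] → '460'; at [6:7] → '2'.
With no groups in the pattern, `findall` gives back each whole match — 2 here.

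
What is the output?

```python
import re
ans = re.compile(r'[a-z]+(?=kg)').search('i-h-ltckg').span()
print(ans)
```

(4, 7)

The positive lookaround only admits positions where the adjacent text matches; those characters stay outside the span.
`search` walks the string left to right and returns the first match it finds.
The match spans [4:7] → 'ltc'.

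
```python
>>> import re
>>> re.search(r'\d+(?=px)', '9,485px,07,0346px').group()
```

Because the assertion is zero-width, the text it checks is not consumed and won't appear in the result.
`re.search` tries every starting position until one works.
The match spans [2:5] → '485'.

'485'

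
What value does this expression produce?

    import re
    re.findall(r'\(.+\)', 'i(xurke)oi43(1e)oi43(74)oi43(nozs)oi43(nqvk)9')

['(xurke)oi43(1e)oi43(74)oi43(nozs)oi43(nqvk)']

Walking the string: at [1:44] → '(xurke)oi43(1e)oi43(74)oi43(nozs)oi43(nqvk)'.
With no groups in the pattern, `findall` gives back each whole match — 1 here.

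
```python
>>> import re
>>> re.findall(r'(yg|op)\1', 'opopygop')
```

The backreference `\1` re-matches whatever the first group consumed, character for character.
`findall` collects group 1 from the one match (1 total).

['op']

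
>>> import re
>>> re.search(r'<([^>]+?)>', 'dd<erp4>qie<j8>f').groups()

('erp4',)

`re.search` scans for the first position where the pattern succeeds.
The match spans [2:8] → '<erp4>'.
Captured: group 1 = 'erp4'.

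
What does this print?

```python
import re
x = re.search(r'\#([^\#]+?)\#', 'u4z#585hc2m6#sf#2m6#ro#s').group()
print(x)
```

#585hc2m6#

The match spans [3:13] → '#585hc2m6#'.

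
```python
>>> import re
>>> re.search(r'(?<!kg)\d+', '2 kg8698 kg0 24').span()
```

(0, 1)

The negative lookahead/lookbehind blocks any match where the forbidden context is present.
The match spans [0:1] → '2'.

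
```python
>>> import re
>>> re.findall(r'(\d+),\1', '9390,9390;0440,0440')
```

The backreference `\1` re-matches whatever the first group consumed, character for character.
With a single group, `findall` returns only what that group captured — 2 items.

['9390', '0440']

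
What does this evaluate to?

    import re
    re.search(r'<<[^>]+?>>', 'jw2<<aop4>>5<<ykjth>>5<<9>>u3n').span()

(3, 11)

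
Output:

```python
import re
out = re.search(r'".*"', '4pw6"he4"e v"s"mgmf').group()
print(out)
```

The match spans [4:15] → '"he4"e v"s"'.

"he4"e v"s"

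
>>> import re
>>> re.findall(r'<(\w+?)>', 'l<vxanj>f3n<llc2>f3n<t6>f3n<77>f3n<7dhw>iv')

['vxanj', 'llc2', 't6', '77', '7dhw']

One capturing group, so `findall` returns just the captured substring from each match — 5 in all.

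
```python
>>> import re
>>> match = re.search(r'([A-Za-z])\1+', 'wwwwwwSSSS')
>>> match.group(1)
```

The backreference `\1` re-matches whatever the first group consumed, character for character.
Unlike `match`, `search` isn't anchored — it looks for the pattern anywhere in the string.
The match spans [0:6] → 'wwwwww'.
Captured: group 1 = 'w'.

'w'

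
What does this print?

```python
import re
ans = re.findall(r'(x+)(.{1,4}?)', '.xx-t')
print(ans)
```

[('xx', '-')]

With the lazy modifier that quantifier settles for the fewest repetitions that let the rest of the pattern succeed (the atoms after it are unaffected and can still be greedy).
Multiple groups make `findall` return tuples — one 2-tuple for the one match.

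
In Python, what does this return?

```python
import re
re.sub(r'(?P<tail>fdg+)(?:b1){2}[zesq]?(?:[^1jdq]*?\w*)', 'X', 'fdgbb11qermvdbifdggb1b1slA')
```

'fdgbb11qermvdbiX'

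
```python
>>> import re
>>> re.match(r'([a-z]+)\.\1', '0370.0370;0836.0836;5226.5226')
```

None

`\1` has to match the exact text group 1 already captured.
`re.match` won't scan ahead — the pattern has to work from the very first character.
Here the string doesn't start with a match, so the call returns None.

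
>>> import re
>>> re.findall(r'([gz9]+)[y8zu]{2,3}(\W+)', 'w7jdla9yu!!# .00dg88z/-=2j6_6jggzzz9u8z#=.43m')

[('9', '!!# .'), ('g', '/-='), ('ggzzz9', '#=.')]

Pattern: one or more of one of [gz9] (captured); then 2 to 3 of one of [y8zu]; then one or more of a non-word character (captured).
`findall` packs the 2 group values into a tuple for every match.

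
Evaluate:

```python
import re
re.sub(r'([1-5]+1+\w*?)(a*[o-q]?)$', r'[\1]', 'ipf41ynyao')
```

The `?` after the quantifier makes it lazy — it takes as little as possible before letting the rest of the pattern try.
`\1` in the replacement pulls in group 1's text for each match.

'ipf[41yny]'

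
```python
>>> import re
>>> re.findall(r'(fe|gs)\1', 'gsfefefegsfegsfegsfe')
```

`\1` has to match the exact text group 1 already captured.
Walking the string: at [2:6] match 'fefe', group 1 = 'fe'.
With a single group, `findall` returns only what that group captured — 1 item.

['fe']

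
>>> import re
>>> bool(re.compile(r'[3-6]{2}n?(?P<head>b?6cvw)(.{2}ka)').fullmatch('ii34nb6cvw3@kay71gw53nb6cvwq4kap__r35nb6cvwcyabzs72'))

Pattern: exactly 2 of a character in [3-6], then optionally a literal 'n'; then optionally the literal 'b', then the literal '6c', then the literal 'vw' (captured as 'head'); then exactly 2 of any character, then the literal 'ka' (captured).
`re.fullmatch` is like wrapping the pattern in `^…$` (in single-line mode).
Here the pattern can't cover the whole string, so the call returns None, and `bool(None)` is False.

False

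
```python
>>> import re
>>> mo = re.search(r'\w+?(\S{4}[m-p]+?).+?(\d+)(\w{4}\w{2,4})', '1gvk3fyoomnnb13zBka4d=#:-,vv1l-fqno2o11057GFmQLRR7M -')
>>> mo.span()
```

(0, 21)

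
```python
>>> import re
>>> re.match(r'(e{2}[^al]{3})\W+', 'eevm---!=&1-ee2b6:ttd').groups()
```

('eevm-',)

The match spans [0:10] → 'eevm---!=&'.
Captured: group 1 = 'eevm-'.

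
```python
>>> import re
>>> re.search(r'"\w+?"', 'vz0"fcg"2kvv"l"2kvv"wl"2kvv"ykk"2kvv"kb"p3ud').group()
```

'"fcg"'

The match spans [3:8] → '"fcg"'.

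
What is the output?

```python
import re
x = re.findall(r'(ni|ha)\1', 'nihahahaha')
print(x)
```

['ha', 'ha']

`\1` has to match the exact text group 1 already captured.
Because there's exactly one group, `findall` drops the full match and keeps group 1 from each hit.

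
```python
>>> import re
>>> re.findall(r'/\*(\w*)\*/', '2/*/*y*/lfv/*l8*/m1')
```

['y', 'l8']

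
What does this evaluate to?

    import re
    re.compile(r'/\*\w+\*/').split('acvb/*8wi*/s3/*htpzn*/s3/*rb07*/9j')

Matches to split on: at [4:11] → '/*8wi*/'; at [13:22] → '/*htpzn*/'; at [24:32] → '/*rb07*/'.
Splitting on the pattern gives 4 pieces.

['acvb', 's3', 's3', '9j']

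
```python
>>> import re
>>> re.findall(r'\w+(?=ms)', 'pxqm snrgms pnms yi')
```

['snrg', 'pn']

The positive lookaround only admits positions where the adjacent text matches; those characters stay outside the span.
Walking the string: at [5:9] → 'snrg'; at [12:14] → 'pn'.
`findall` yields the raw match text (2 of them) because the pattern has no groups.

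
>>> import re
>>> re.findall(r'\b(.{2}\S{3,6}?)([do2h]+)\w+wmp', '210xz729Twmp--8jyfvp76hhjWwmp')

[('210xz7', '2'), ('8jyfvp76', 'hh')]

This matches a word boundary (`\b`, zero-width); then exactly 2 of any character, then 3 to 6 of a non-whitespace character (lazy) (captured); then one or more of one of [do2h] (captured); then one or more of a word character, then the literal 'wmp'.
Scanning left to right: at [0:12] match '210xz729Twmp', groups = ('210xz7', '2'); at [14:29] match '8jyfvp76hhjWwmp', groups = ('8jyfvp76', 'hh').
Multiple groups make `findall` return tuples — one 2-tuple for each match.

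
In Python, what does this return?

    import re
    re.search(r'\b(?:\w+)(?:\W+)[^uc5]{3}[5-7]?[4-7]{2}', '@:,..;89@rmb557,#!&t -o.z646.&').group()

The match spans [6:15] → '89@rmb557'.

'89@rmb557'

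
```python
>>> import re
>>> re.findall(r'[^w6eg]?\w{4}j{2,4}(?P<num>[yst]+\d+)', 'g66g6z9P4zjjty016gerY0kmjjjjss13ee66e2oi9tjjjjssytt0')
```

The pattern matches optionally any character except [w6eg], then exactly 4 of a word character, then 2 to 4 of the literal 'j'; then one or more of one of [yst], then one or more of a digit (captured as 'num').
Because there's exactly one group, `findall` drops the full match and keeps group 1 from each hit.

['ty016', 'ss13', 'ssytt0']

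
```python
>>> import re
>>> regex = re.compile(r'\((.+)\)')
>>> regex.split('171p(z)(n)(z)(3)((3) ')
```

Matches to split on: at [4:20] → '(z)(n)(z)(3)((3)'.
`re.split` interleaves the captured-group text with the surrounding fragments.

['171p', 'z)(n)(z)(3)((3', ' ']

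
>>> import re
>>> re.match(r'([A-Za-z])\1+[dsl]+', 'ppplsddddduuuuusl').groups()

The match spans [0:10] → 'ppplsddddd'.
Captured: group 1 = 'p'.

('p',)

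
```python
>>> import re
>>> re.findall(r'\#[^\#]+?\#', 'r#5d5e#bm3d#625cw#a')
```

['#5d5e#', '#625cw#']

Since nothing is captured, `findall` lists the 2 matched substrings directly.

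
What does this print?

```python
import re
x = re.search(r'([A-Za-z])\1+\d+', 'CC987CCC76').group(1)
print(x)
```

C

A backreference is literal: `\1` must see the identical characters the first group matched.
`search` walks the string left to right and returns the first match it finds.
The match spans [0:5] → 'CC987'.
Captured: group 1 = 'C'.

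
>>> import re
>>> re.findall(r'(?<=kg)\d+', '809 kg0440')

The positive lookaround only admits positions where the adjacent text matches; those characters stay outside the span.
Scanning left to right: at [6:10] → '0440'.
No capturing groups, so `findall` returns the 1 full match string.

['0440']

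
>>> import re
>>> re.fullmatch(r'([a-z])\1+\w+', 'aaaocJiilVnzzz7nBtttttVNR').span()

(0, 25)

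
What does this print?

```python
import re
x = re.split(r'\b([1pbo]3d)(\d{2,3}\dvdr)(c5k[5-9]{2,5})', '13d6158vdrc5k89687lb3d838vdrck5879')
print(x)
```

Pattern: a word boundary (`\b`, zero-width); then one of [1pbo], then the literal '3d' (captured); then 2 to 3 of a digit, then a digit, then the literal 'vdr' (captured); then the literal 'c5k', then 2 to 5 of a character in [5-9] (captured).
Matches to split on: at [0:18] → '13d6158vdrc5k89687'.
With a capturing group present, the delimiter's captured portion is kept in the result list.

['', '13d', '6158vdr', 'c5k89687', 'lb3d838vdrck5879']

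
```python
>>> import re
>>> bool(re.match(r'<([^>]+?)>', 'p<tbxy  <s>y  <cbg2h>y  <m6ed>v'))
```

`re.match` won't scan ahead — the pattern has to work from the very first character.
Here position 0 doesn't satisfy it, so the call returns None, and `bool(None)` is False.

False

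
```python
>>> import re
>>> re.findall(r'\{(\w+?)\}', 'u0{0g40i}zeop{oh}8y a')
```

['0g40i', 'oh']

`findall` collects group 1 from each match (2 total).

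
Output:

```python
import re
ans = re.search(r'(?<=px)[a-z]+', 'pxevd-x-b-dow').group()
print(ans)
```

Because the assertion is zero-width, the text it checks is not consumed and won't appear in the result.
The match spans [2:5] → 'evd'.

evd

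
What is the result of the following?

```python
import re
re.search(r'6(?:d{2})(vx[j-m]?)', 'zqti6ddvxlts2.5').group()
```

'6ddvxl'

This matches a literal '6'; then exactly 2 of a literal 'd' (non-capturing group); then the literal 'vx', then optionally a character in [j-m] (captured).
The match spans [4:10] → '6ddvxl'.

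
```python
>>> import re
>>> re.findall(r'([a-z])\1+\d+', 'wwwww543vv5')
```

['w', 'v']

`\1` is not a pattern — it's the concrete string captured by group 1, re-applied verbatim.
One capturing group, so `findall` returns just the captured substring from each match — 2 in all.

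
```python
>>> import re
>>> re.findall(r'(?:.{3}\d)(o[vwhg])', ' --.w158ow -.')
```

The pattern matches exactly 3 of any character, then a digit (non-capturing group); then a literal 'o', then one of [vwhg] (captured).
Matches: at [4:10] match 'w158ow', group 1 = 'ow'.
One capturing group, so `findall` returns just the captured substring from the one match — 1 in all.

['ow']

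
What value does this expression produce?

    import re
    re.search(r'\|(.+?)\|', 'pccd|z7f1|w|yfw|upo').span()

The `?` after the quantifier makes it lazy — it takes as little as possible before letting the rest of the pattern try.
`re.search` tries every starting position until one works.
The match spans [4:10] → '|z7f1|'.
Captured: group 1 = 'z7f1'.

(4, 10)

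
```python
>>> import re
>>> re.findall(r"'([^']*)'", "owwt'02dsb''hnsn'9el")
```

Matches: at [4:11] match "'02dsb'", group 1 = '02dsb'; at [11:17] match "'hnsn'", group 1 = 'hnsn'.
With a single group, `findall` returns only what that group captured — 2 items.

['02dsb', 'hnsn']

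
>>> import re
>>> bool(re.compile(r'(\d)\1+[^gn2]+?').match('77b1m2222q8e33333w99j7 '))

True

`\1` has to match the exact text group 1 already captured.
`match` is anchored at position 0; if the pattern doesn't fit there, it returns None.
The match spans [0:3] → '77b'.
Captured: group 1 = '7'.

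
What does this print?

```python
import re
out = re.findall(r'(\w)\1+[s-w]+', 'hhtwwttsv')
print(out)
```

['h']

`\1` has to match the exact text group 1 already captured.
One capturing group, so `findall` returns just the captured substring from the one match — 1 in all.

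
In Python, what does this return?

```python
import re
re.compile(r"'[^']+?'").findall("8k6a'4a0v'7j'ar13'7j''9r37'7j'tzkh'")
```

["'4a0v'", "'ar13'", "'9r37'", "'tzkh'"]

No capturing groups, so `findall` returns the 4 full match strings.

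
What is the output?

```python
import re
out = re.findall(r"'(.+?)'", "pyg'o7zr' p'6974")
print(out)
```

['o7zr']

A `+?`/`*?`/`{m,n}?` starts at its minimum and grows only as far as needed for what follows to match.
Walking the string: at [3:9] match "'o7zr'", group 1 = 'o7zr'.
One capturing group, so `findall` returns just the captured substring from the one match — 1 in all.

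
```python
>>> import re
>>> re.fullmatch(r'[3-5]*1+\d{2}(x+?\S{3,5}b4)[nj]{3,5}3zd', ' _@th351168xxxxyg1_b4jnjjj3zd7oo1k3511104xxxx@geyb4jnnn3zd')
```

This matches zero or more of a character in [3-5], then one or more of the literal '1', then exactly 2 of a digit; then one or more of a literal 'x' (lazy), then 3 to 5 of a non-whitespace character, then the literal 'b4' (captured); then 3 to 5 of one of [nj], then the literal '3zd'.
`fullmatch` succeeds only if the pattern covers the string from start to end.
Here the string isn't matched end-to-end, so the call returns None.

None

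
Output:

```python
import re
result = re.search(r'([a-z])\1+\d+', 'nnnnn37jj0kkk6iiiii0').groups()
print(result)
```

('n',)

The match spans [0:7] → 'nnnnn37'.
Captured: group 1 = 'n'.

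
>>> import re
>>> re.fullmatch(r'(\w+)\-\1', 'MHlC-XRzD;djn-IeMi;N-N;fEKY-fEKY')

None

`\1` is not a pattern — it's the concrete string captured by group 1, re-applied verbatim.
For `fullmatch`, every character of the input must be accounted for by the pattern.
Here the pattern can't cover the whole string, so the call returns None.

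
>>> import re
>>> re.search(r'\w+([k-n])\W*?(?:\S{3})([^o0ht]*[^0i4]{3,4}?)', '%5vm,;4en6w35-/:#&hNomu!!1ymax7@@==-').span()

(1, 21)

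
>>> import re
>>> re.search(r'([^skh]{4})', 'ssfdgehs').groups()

('fdge',)

The pattern matches exactly 4 of any character except [skh] (captured).
`re.search` scans for the first position where the pattern succeeds.
The match spans [2:6] → 'fdge'.
Captured: group 1 = 'fdge'.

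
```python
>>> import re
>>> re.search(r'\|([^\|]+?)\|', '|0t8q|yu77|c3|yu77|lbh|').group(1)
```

'0t8q'

`search` walks the string left to right and returns the first match it finds.
The match spans [0:6] → '|0t8q|'.
Captured: group 1 = '0t8q'.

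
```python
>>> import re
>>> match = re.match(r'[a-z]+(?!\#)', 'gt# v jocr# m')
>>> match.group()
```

'g'

Because the assertion is negative and zero-width, positions next to the forbidden text are skipped.
With `match`, the pattern is implicitly anchored at the beginning.
The match spans [0:1] → 'g'.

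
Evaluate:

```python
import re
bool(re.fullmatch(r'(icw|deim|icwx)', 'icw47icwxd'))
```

False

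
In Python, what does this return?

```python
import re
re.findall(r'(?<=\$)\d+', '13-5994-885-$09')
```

['09']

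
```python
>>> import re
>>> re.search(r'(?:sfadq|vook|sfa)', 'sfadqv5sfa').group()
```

'sfadq'

`|` is ordered: at each position the engine commits to the first alternative that works.
Unlike `match`, `search` isn't anchored — it looks for the pattern anywhere in the string.
The match spans [0:5] → 'sfadq'.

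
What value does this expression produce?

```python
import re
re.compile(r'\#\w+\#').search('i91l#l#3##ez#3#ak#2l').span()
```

(4, 7)

`re.search` tries every starting position until one works.
The match spans [4:7] → '#l#'.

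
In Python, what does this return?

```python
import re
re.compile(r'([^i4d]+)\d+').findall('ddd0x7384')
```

This matches one or more of any character except [i4d] (captured); then one or more of a digit.
`findall` collects group 1 from the one match (1 total).

['0x738']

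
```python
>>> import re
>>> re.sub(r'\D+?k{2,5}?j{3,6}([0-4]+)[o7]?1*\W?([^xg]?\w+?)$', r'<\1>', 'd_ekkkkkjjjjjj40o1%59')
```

'<40>'

Each match is replaced using the text its own group 1 captured.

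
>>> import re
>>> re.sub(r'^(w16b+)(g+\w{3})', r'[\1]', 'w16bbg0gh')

The pattern matches anchored at the start of the string; then the literal 'w16', then one or more of a literal 'b' (captured); then one or more of the literal 'g', then exactly 3 of a word character (captured).
Matches: at [0:9] → 'w16bbg0gh'.
`\1` in the replacement pulls in group 1's text for each match.

'[w16bb]'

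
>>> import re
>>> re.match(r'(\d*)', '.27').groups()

('',)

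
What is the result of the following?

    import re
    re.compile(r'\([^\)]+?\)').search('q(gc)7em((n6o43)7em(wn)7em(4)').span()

(1, 5)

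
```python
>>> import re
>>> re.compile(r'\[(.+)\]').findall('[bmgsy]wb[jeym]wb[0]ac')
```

['bmgsy]wb[jeym]wb[0']

`findall` collects group 1 from the one match (1 total).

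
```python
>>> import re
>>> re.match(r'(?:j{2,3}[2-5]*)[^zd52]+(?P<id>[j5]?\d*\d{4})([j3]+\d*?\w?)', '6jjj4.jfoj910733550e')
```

`re.match` won't scan ahead — the pattern has to work from the very first character.
Here the string doesn't start with a match, so the call returns None.

None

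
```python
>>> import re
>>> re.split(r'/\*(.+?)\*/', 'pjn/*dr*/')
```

Because the pattern has a capturing group, `split` also inserts each captured text between the pieces.

['pjn', 'dr', '']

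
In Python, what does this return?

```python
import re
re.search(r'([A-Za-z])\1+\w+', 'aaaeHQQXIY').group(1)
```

'a'

After group 1 captures some text, `\1` only succeeds where that same text appears again.
`re.search` tries every starting position until one works.
The match spans [0:10] → 'aaaeHQQXIY'.
Captured: group 1 = 'a'.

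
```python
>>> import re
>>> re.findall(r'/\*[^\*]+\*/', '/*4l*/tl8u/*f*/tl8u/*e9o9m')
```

['/*4l*/', '/*f*/']

Matches: at [0:6] → '/*4l*/'; at [10:15] → '/*f*/'.
`findall` yields the raw match text (2 of them) because the pattern has no groups.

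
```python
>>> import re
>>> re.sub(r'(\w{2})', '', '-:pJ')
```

'-:'

Pattern: exactly 2 of a word character (captured).
Matches: at [2:4] → 'pJ'.
Each match is replaced by ''.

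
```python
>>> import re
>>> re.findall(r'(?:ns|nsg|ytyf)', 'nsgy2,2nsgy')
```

['ns', 'ns']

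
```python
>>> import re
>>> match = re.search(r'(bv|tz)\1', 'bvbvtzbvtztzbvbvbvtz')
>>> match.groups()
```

('bv',)

The match spans [0:4] → 'bvbv'.
Captured: group 1 = 'bv'.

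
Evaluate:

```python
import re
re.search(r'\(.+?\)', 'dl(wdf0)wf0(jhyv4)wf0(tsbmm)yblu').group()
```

The `?` after the quantifier makes it lazy — it takes as little as possible before letting the rest of the pattern try.
The match spans [2:8] → '(wdf0)'.

'(wdf0)'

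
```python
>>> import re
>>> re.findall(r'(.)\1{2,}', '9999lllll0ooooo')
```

`\1` has to match the exact text group 1 already captured.
Walking the string: at [0:4] match '9999', group 1 = '9'; at [4:9] match 'lllll', group 1 = 'l'; at [10:15] match 'ooooo', group 1 = 'o'.
One capturing group, so `findall` returns just the captured substring from each match — 3 in all.

['9', 'l', 'o']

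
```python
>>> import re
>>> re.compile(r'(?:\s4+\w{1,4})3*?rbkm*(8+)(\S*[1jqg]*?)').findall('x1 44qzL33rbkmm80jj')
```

This matches whitespace, then one or more of a literal '4', then 1 to 4 of a word character (non-capturing group); then zero or more of the literal '3' (lazy), then the literal 'rbk', then zero or more of a literal 'm'; then one or more of a literal '8' (captured); then zero or more of a non-whitespace character, then zero or more of one of [1jqg] (lazy) (captured).
Walking the string: at [2:19] match ' 44qzL33rbkmm80jj', groups = ('8', '0jj').
`findall` packs the 2 group values into a tuple for every match.

[('8', '0jj')]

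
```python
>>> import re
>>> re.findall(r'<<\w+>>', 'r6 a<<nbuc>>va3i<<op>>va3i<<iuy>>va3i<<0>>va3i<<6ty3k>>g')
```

['<<nbuc>>', '<<op>>', '<<iuy>>', '<<0>>', '<<6ty3k>>']

With no groups in the pattern, `findall` gives back each whole match — 5 here.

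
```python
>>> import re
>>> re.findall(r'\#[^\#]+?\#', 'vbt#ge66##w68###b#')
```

['#ge66#', '#w68#', '#b#']

Matches: at [3:9] → '#ge66#'; at [9:14] → '#w68#'; at [15:18] → '#b#'.
No capturing groups, so `findall` returns the 3 full match strings.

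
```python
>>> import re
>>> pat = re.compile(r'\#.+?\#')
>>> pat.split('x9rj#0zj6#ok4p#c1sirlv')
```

['x9rj', 'ok4p#c1sirlv']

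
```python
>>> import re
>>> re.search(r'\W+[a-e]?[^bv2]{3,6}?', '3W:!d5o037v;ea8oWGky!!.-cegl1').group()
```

This matches one or more of a non-word character; then optionally a character in [a-e], then 3 to 6 of any character except [bv2] (lazy).
The `?` after the quantifier makes it lazy — it takes as little as possible before letting the rest of the pattern try.
`re.search` tries every starting position until one works.
The match spans [2:8] → ':!d5o0'.

':!d5o0'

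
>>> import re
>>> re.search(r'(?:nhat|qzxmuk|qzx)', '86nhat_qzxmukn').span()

(2, 6)

The match spans [2:6] → 'nhat'.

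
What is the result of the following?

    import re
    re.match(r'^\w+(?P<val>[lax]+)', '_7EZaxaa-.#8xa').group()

'_7EZaxaa'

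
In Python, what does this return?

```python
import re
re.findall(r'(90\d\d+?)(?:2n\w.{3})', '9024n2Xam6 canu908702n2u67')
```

['90870']

Pattern: the literal '90', then a digit, then one or more of a digit (lazy) (captured); then the literal '2n', then a word character, then exactly 3 of any character (non-capturing group).
Walking the string: at [15:26] match '908702n2u67', group 1 = '90870'.
With a single group, `findall` returns only what that group captured — 1 item.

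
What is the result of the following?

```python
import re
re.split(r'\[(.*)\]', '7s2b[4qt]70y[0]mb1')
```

['7s2b', '4qt]70y[0', 'mb1']

Matches to split on: at [4:15] → '[4qt]70y[0]'.
`re.split` interleaves the captured-group text with the surrounding fragments.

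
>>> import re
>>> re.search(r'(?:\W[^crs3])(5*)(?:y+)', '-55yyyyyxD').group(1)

The pattern matches a non-word character, then any character except [crs3] (non-capturing group); then zero or more of a literal '5' (captured); then one or more of a literal 'y' (non-capturing group).
Unlike `match`, `search` isn't anchored — it looks for the pattern anywhere in the string.
The match spans [0:8] → '-55yyyyy'.
Captured: group 1 = '5'.

'5'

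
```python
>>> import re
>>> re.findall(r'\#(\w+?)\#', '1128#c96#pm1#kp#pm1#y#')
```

['c96', 'kp', 'y']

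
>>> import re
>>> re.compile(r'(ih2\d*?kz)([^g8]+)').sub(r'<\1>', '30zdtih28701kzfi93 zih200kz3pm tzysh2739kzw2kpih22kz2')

Each match is replaced using the text its own group 1 captured.

'30zdt<ih28701kz>'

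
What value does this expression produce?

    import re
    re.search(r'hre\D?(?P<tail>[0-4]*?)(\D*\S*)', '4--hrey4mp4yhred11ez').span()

(3, 20)

This matches the literal 'hre', then optionally a non-digit; then zero or more of a character in [0-4] (lazy) (captured as 'tail'); then zero or more of a non-digit, then zero or more of a non-whitespace character (captured).
`search` walks the string left to right and returns the first match it finds.
The match spans [3:20] → 'hrey4mp4yhred11ez'.
Captured: group 1 = '', group 2 = '4mp4yhred11ez'.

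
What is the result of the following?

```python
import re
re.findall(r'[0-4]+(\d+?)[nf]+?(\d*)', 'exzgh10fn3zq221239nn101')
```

The pattern matches one or more of a character in [0-4]; then one or more of a digit (lazy) (captured); then one or more of one of [nf] (lazy); then zero or more of a digit (captured).
Because the quantifier is non-greedy, it stops expanding at the earliest point where the rest of the pattern can succeed.
Walking the string: at [5:8] match '10f', groups = ('0', ''); at [12:19] match '221239n', groups = ('9', '').
`findall` packs the 2 group values into a tuple for every match.

[('0', ''), ('9', '')]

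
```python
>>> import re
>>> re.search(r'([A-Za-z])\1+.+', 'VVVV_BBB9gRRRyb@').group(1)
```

The match spans [0:16] → 'VVVV_BBB9gRRRyb@'.
Captured: group 1 = 'V'.

'V'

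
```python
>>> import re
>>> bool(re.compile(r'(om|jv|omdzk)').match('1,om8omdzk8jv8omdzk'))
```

`match` is anchored at position 0; if the pattern doesn't fit there, it returns None.
Here the pattern fails at index 0, so the call returns None, and `bool(None)` is False.

False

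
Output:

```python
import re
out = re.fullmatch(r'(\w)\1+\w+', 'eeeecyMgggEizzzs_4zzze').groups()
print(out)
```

The match spans [0:22] → 'eeeecyMgggEizzzs_4zzze'.
Captured: group 1 = 'e'.

('e',)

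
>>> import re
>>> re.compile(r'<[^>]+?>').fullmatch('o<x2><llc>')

For `fullmatch`, every character of the input must be accounted for by the pattern.
Here the string isn't matched end-to-end, so the call returns None.

None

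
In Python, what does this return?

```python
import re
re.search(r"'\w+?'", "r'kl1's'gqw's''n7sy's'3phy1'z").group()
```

"'kl1'"

The match spans [1:6] → "'kl1'".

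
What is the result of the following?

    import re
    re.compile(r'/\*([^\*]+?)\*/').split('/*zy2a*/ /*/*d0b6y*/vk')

['', 'zy2a', ' /*', 'd0b6y', 'vk']

Matches to split on: at [0:8] → '/*zy2a*/'; at [11:20] → '/*d0b6y*/'.
`re.split` interleaves the captured-group text with the surrounding fragments.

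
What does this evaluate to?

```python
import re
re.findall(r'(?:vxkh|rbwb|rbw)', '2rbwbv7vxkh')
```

The regex engine tests alternatives in the order written; an earlier branch that matches wins even if a later one would match more.
Matches: at [1:5] → 'rbwb'; at [7:11] → 'vxkh'.
Since nothing is captured, `findall` lists the 2 matched substrings directly.

['rbwb', 'vxkh']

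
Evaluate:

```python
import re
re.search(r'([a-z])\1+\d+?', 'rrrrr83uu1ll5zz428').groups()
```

The backreference `\1` re-matches whatever the first group consumed, character for character.
Unlike `match`, `search` isn't anchored — it looks for the pattern anywhere in the string.
The match spans [0:6] → 'rrrrr8'.
Captured: group 1 = 'r'.

('r',)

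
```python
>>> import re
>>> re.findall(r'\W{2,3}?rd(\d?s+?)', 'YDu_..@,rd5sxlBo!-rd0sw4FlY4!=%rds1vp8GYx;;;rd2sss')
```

['5s', '0s', 's', '2s']

With the lazy modifier that quantifier settles for the fewest repetitions that let the rest of the pattern succeed (the atoms after it are unaffected and can still be greedy).
`findall` collects group 1 from each match (4 total).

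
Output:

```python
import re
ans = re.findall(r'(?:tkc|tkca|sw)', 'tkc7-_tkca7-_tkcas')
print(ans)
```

The regex engine tests alternatives in the order written; an earlier branch that matches wins even if a later one would match more.
Matches: at [0:3] → 'tkc'; at [6:9] → 'tkc'; at [13:16] → 'tkc'.
No capturing groups, so `findall` returns the 3 full match strings.

['tkc', 'tkc', 'tkc']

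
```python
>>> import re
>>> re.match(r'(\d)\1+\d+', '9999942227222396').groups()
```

('9',)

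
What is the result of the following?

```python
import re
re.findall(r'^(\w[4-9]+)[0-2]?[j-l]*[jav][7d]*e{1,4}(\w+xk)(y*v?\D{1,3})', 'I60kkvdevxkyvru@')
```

[('I6', 'vxk', 'yvru@')]

This matches anchored at the start of the string; then a word character, then one or more of a character in [4-9] (captured); then optionally a character in [0-2], then zero or more of a character in [j-l], then one of [jav]; then zero or more of one of [7d], then 1 to 4 of a literal 'e'; then one or more of a word character, then the literal 'xk' (captured); then zero or more of a literal 'y', then optionally a literal 'v', then 1 to 3 of a non-digit (captured).
Walking the string: at [0:16] match 'I60kkvdevxkyvru@', groups = ('I6', 'vxk', 'yvru@').
With 3 capturing groups, `findall` returns a 3-tuple per match.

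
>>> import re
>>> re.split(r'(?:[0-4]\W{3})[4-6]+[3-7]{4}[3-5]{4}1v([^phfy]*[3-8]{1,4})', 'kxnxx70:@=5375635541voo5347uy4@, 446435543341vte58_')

['kxnxx7', 'oo5347', 'uy', 'te58', '_']

The pattern matches a character in [0-4], then exactly 3 of a non-word character (non-capturing group); then one or more of a character in [4-6]; then exactly 4 of a character in [3-7], then exactly 4 of a character in [3-5], then the literal '1v'; then zero or more of any character except [phfy], then 1 to 4 of a character in [3-8] (captured).
Matches to split on: at [6:27] → '0:@=5375635541voo5347'; at [29:50] → '4@, 446435543341vte58'.
`re.split` interleaves the captured-group text with the surrounding fragments.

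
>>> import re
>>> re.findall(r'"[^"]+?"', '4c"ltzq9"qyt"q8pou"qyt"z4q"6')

['"ltzq9"', '"q8pou"', '"z4q"']

No capturing groups, so `findall` returns the 3 full match strings.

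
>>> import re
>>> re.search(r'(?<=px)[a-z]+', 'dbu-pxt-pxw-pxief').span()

Because the assertion is zero-width, the text it checks is not consumed and won't appear in the result.
Unlike `match`, `search` isn't anchored — it looks for the pattern anywhere in the string.
The match spans [6:7] → 't'.

(6, 7)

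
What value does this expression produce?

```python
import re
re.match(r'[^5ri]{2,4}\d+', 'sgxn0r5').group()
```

'sgxn0'

The pattern matches 2 to 4 of any character except [5ri]; then one or more of a digit.
With `match`, the pattern is implicitly anchored at the beginning.
The match spans [0:5] → 'sgxn0'.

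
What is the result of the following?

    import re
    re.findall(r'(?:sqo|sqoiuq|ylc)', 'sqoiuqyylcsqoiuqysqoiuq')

['sqo', 'ylc', 'sqo', 'sqo']

`|` is ordered: at each position the engine commits to the first alternative that works.
`findall` yields the raw match text (4 of them) because the pattern has no groups.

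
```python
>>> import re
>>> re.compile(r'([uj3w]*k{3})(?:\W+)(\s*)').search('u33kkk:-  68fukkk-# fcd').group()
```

'u33kkk:-  '

Pattern: zero or more of one of [uj3w], then exactly 3 of the literal 'k' (captured); then one or more of a non-word character (non-capturing group); then zero or more of whitespace (captured).
`re.search` tries every starting position until one works.
The match spans [0:10] → 'u33kkk:-  '.
Captured: group 1 = 'u33kkk', group 2 = ''.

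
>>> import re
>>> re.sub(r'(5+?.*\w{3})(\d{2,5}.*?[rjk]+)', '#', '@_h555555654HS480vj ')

This matches one or more of a literal '5' (lazy), then zero or more of any character, then exactly 3 of a word character (captured); then 2 to 5 of a digit, then zero or more of any character (lazy), then one or more of one of [rjk] (captured).
Matches: at [3:19] → '555555654HS480vj'.
`sub` substitutes '#' at each match site.

'@_h# '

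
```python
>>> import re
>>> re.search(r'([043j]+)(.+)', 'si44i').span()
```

(2, 5)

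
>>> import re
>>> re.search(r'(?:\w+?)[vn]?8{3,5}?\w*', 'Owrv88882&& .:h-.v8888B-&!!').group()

'Owrv88882'

The pattern matches one or more of a word character (lazy) (non-capturing group); then optionally one of [vn], then 3 to 5 of a literal '8' (lazy), then zero or more of a word character.
`re.search` scans for the first position where the pattern succeeds.
The match spans [0:9] → 'Owrv88882'.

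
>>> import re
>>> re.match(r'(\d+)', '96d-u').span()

(0, 2)

Pattern: one or more of a digit (captured).
`re.match` won't scan ahead — the pattern has to work from the very first character.
The match spans [0:2] → '96'.
Captured: group 1 = '96'.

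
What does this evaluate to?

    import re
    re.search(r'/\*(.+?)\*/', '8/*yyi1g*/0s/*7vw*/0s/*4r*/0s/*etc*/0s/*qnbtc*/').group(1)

'yyi1g'

The match spans [1:10] → '/*yyi1g*/'.
Captured: group 1 = 'yyi1g'.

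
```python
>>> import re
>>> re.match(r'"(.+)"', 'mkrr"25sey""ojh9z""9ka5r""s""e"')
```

`re.match` only tries the pattern at the start of the string.
Here position 0 doesn't satisfy it, so the call returns None.

None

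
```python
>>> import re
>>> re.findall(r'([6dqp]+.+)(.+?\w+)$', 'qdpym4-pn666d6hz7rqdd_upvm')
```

[('qdpym4-pn666d6hz7rqdd_up', 'vm')]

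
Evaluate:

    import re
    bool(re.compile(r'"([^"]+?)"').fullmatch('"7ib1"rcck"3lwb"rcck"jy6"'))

`fullmatch` succeeds only if the pattern covers the string from start to end.
Here the pattern can't cover the whole string, so the call returns None, and `bool(None)` is False.

False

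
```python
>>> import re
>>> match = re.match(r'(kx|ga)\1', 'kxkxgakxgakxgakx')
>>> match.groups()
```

The match spans [0:4] → 'kxkx'.
Captured: group 1 = 'kx'.

('kx',)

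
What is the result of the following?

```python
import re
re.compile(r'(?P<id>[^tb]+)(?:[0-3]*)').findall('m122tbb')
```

['m122']

The pattern matches one or more of any character except [tb] (captured as 'id'); then zero or more of a character in [0-3] (non-capturing group).
One capturing group, so `findall` returns just the captured substring from the one match — 1 in all.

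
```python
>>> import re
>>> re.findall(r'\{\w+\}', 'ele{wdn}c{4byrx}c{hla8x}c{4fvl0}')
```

['{wdn}', '{4byrx}', '{hla8x}', '{4fvl0}']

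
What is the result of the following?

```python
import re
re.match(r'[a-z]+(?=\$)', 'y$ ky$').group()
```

'y'

The `(?=…)`/`(?<=…)` assertion just peeks at neighbouring text; it doesn't advance the match position.
`match` is anchored at position 0; if the pattern doesn't fit there, it returns None.
The match spans [0:1] → 'y'.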